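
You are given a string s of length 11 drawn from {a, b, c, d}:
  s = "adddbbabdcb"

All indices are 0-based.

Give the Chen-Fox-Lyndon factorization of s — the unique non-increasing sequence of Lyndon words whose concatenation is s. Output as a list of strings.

["adddbb", "abdcb"]

emit factor 1: 'adddbb' (i=0, period=6)
emit factor 2: 'abdcb' (i=6, period=5)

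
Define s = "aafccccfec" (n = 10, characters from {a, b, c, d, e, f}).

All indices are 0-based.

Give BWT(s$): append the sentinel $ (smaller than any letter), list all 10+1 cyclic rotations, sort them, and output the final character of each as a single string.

c$aefcccfac

rank  rotation     last
    0  $aafccccfec  c
    1  aafccccfec$  $
    2  afccccfec$a  a
    3  c$aafccccfe  e
    4  ccccfec$aaf  f
    5  cccfec$aafc  c
    6  ccfec$aafcc  c
    7  cfec$aafccc  c
    8  ec$aafccccf  f
    9  fccccfec$aa  a
   10  fec$aafcccc  c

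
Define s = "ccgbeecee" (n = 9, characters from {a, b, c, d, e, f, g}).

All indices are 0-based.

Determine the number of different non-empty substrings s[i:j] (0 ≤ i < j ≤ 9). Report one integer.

39

sorted suffixes:
  #0 SA[0]=3  'beecee'
  #1 SA[1]=0  'ccgbeecee'
  #2 SA[2]=6  'cee'
  #3 SA[3]=1  'cgbeecee'
  #4 SA[4]=8  'e'
  #5 SA[5]=5  'ecee'
  #6 SA[6]=7  'ee'
  #7 SA[7]=4  'eecee'
  #8 SA[8]=2  'gbeecee'

SA = [3, 0, 6, 1, 8, 5, 7, 4, 2]
i: (SA[i-1],SA[i]) lcp shared
  1: (3,0) 0 ''
  2: (0,6) 1 'c'
  3: (6,1) 1 'c'
  4: (1,8) 0 ''
  5: (8,5) 1 'e'
  6: (5,7) 1 'e'
  7: (7,4) 2 'ee'
  8: (4,2) 0 ''

n(n+1)/2 = 9·10/2 = 45
Σ LCP = 0 + 0 + 1 + 1 + 0 + 1 + 1 + 2 + 0 = 6
distinct = 45 − 6 = 39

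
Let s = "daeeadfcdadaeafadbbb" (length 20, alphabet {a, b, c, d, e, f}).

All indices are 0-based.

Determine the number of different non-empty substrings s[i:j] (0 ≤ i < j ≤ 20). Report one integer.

sorted suffixes:
  #0 SA[0]=9  'adaeafadbbb'
  #1 SA[1]=15  'adbbb'
  #2 SA[2]=4  'adfcdadaeafadbbb'
  #3 SA[3]=11  'aeafadbbb'
  #4 SA[4]=1  'aeeadfcdadaeafadbbb'
  #5 SA[5]=13  'afadbbb'
  #6 SA[6]=19  'b'
  #7 SA[7]=18  'bb'
  #8 SA[8]=17  'bbb'
  #9 SA[9]=7  'cdadaeafadbbb'
  #10 SA[10]=8  'dadaeafadbbb'
  #11 SA[11]=10  'daeafadbbb'
  #12 SA[12]=0  'daeeadfcdadaeafadbbb'
  #13 SA[13]=16  'dbbb'
  #14 SA[14]=5  'dfcdadaeafadbbb'
  #15 SA[15]=3  'eadfcdadaeafadbbb'
  #16 SA[16]=12  'eafadbbb'
  #17 SA[17]=2  'eeadfcdadaeafadbbb'
  #18 SA[18]=14  'fadbbb'
  #19 SA[19]=6  'fcdadaeafadbbb'

SA = [9, 15, 4, 11, 1, 13, 19, 18, 17, 7, 8, 10, 0, 16, 5, 3, 12, 2, 14, 6]
rank  pair      lcp
   1  s[9:],s[15:]  2  'ad'
   2  s[15:],s[4:]  2  'ad'
   3  s[4:],s[11:]  1  'a'
   4  s[11:],s[1:]  2  'ae'
   5  s[1:],s[13:]  1  'a'
   6  s[13:],s[19:]  0  ''
   7  s[19:],s[18:]  1  'b'
   8  s[18:],s[17:]  2  'bb'
   9  s[17:],s[7:]  0  ''
  10  s[7:],s[8:]  0  ''
  11  s[8:],s[10:]  2  'da'
  12  s[10:],s[0:]  3  'dae'
  13  s[0:],s[16:]  1  'd'
  14  s[16:],s[5:]  1  'd'
  15  s[5:],s[3:]  0  ''
  16  s[3:],s[12:]  2  'ea'
  17  s[12:],s[2:]  1  'e'
  18  s[2:],s[14:]  0  ''
  19  s[14:],s[6:]  1  'f'

n(n+1)/2 = 20·21/2 = 210
Σ LCP = 0 + 2 + 2 + 1 + 2 + 1 + 0 + 1 + 2 + 0 + 0 + 2 + 3 + 1 + 1 + 0 + 2 + 1 + 0 + 1 = 22
distinct = 210 − 22 = 188

188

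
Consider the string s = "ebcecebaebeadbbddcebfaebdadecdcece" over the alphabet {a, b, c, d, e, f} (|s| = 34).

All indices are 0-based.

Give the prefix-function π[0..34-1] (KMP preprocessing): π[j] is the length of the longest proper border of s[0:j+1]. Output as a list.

[0, 0, 0, 1, 0, 1, 2, 0, 1, 2, 1, 0, 0, 0, 0, 0, 0, 0, 1, 2, 0, 0, 1, 2, 0, 0, 0, 1, 0, 0, 0, 1, 0, 1]

π[0] = 0
j=1 s[j]='b': π[1]=0 (border '')
j=2 s[j]='c': π[2]=0 (border '')
j=3 s[j]='e': π[3]=1 (border 'e')
j=4 s[j]='c': k: 1→0; π[4]=0 (border '')
j=5 s[j]='e': π[5]=1 (border 'e')
j=6 s[j]='b': π[6]=2 (border 'eb')
j=7 s[j]='a': k: 2→0; π[7]=0 (border '')
j=8 s[j]='e': π[8]=1 (border 'e')
j=9 s[j]='b': π[9]=2 (border 'eb')
j=10 s[j]='e': k: 2→0; π[10]=1 (border 'e')
j=11 s[j]='a': k: 1→0; π[11]=0 (border '')
j=12 s[j]='d': π[12]=0 (border '')
j=13 s[j]='b': π[13]=0 (border '')
j=14 s[j]='b': π[14]=0 (border '')
j=15 s[j]='d': π[15]=0 (border '')
j=16 s[j]='d': π[16]=0 (border '')
j=17 s[j]='c': π[17]=0 (border '')
j=18 s[j]='e': π[18]=1 (border 'e')
j=19 s[j]='b': π[19]=2 (border 'eb')
j=20 s[j]='f': k: 2→0; π[20]=0 (border '')
j=21 s[j]='a': π[21]=0 (border '')
j=22 s[j]='e': π[22]=1 (border 'e')
j=23 s[j]='b': π[23]=2 (border 'eb')
j=24 s[j]='d': k: 2→0; π[24]=0 (border '')
j=25 s[j]='a': π[25]=0 (border '')
j=26 s[j]='d': π[26]=0 (border '')
j=27 s[j]='e': π[27]=1 (border 'e')
j=28 s[j]='c': k: 1→0; π[28]=0 (border '')
j=29 s[j]='d': π[29]=0 (border '')
j=30 s[j]='c': π[30]=0 (border '')
j=31 s[j]='e': π[31]=1 (border 'e')
j=32 s[j]='c': k: 1→0; π[32]=0 (border '')
j=33 s[j]='e': π[33]=1 (border 'e')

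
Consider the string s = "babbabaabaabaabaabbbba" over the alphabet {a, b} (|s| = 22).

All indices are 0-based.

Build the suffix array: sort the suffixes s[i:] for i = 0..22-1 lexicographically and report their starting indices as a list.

sorted suffixes:
  #0 SA[0]=21  'a'
  #1 SA[1]=6  'aabaabaabaabbbba'
  #2 SA[2]=9  'aabaabaabbbba'
  #3 SA[3]=12  'aabaabbbba'
  #4 SA[4]=15  'aabbbba'
  #5 SA[5]=4  'abaabaabaabaabbbba'
  #6 SA[6]=7  'abaabaabaabbbba'
  #7 SA[7]=10  'abaabaabbbba'
  #8 SA[8]=13  'abaabbbba'
  #9 SA[9]=1  'abbabaabaabaabaabbbba'
  #10 SA[10]=16  'abbbba'
  #11 SA[11]=20  'ba'
  #12 SA[12]=5  'baabaabaabaabbbba'
  #13 SA[13]=8  'baabaabaabbbba'
  #14 SA[14]=11  'baabaabbbba'
  #15 SA[15]=14  'baabbbba'
  #16 SA[16]=3  'babaabaabaabaabbbba'
  #17 SA[17]=0  'babbabaabaabaabaabbbba'
  #18 SA[18]=19  'bba'
  #19 SA[19]=2  'bbabaabaabaabaabbbba'
  #20 SA[20]=18  'bbba'
  #21 SA[21]=17  'bbbba'

[21, 6, 9, 12, 15, 4, 7, 10, 13, 1, 16, 20, 5, 8, 11, 14, 3, 0, 19, 2, 18, 17]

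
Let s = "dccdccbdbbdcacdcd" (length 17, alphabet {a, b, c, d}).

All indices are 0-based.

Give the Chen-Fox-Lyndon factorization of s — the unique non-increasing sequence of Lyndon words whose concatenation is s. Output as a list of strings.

emit factor 1: 'd' (i=0, period=1)
emit factor 2: 'ccd' (i=1, period=3)
emit factor 3: 'c' (i=4, period=1)
emit factor 4: 'c' (i=5, period=1)
emit factor 5: 'bd' (i=6, period=2)
emit factor 6: 'bbdc' (i=8, period=4)
emit factor 7: 'acdcd' (i=12, period=5)

["d", "ccd", "c", "c", "bd", "bbdc", "acdcd"]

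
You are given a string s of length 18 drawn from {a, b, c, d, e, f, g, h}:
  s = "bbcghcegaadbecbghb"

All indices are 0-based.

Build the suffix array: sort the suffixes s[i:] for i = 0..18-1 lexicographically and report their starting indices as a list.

[8, 9, 17, 0, 1, 11, 14, 13, 5, 2, 10, 12, 6, 7, 15, 3, 16, 4]

rank | idx | suffix
   0 |   8 | aadbecbghb
   1 |   9 | adbecbghb
   2 |  17 | b
   3 |   0 | bbcghcegaadbecbghb
   4 |   1 | bcghcegaadbecbghb
   5 |  11 | becbghb
   6 |  14 | bghb
   7 |  13 | cbghb
   8 |   5 | cegaadbecbghb
   9 |   2 | cghcegaadbecbghb
  10 |  10 | dbecbghb
  11 |  12 | ecbghb
  12 |   6 | egaadbecbghb
  13 |   7 | gaadbecbghb
  14 |  15 | ghb
  15 |   3 | ghcegaadbecbghb
  16 |  16 | hb
  17 |   4 | hcegaadbecbghb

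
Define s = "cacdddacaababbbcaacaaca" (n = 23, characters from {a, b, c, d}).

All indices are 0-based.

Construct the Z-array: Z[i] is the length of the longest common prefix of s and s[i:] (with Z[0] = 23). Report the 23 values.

[23, 0, 1, 0, 0, 0, 0, 2, 0, 0, 0, 0, 0, 0, 0, 2, 0, 0, 2, 0, 0, 2, 0]

Z[0]=23
i=1: fresh scan; Z[1]=0
i=2: fresh scan; Z[2]=1 extend→box=[2,3)
i=3: fresh scan; Z[3]=0
i=4: fresh scan; Z[4]=0
i=5: fresh scan; Z[5]=0
i=6: fresh scan; Z[6]=0
i=7: fresh scan; Z[7]=2 extend→box=[7,9)
i=8: min(r-i=1, Z[1]=0)=0; Z[8]=0
i=9: fresh scan; Z[9]=0
i=10: fresh scan; Z[10]=0
i=11: fresh scan; Z[11]=0
i=12: fresh scan; Z[12]=0
i=13: fresh scan; Z[13]=0
i=14: fresh scan; Z[14]=0
i=15: fresh scan; Z[15]=2 extend→box=[15,17)
i=16: min(r-i=1, Z[1]=0)=0; Z[16]=0
i=17: fresh scan; Z[17]=0
i=18: fresh scan; Z[18]=2 extend→box=[18,20)
i=19: min(r-i=1, Z[1]=0)=0; Z[19]=0
i=20: fresh scan; Z[20]=0
i=21: fresh scan; Z[21]=2 extend→box=[21,23)
i=22: min(r-i=1, Z[1]=0)=0; Z[22]=0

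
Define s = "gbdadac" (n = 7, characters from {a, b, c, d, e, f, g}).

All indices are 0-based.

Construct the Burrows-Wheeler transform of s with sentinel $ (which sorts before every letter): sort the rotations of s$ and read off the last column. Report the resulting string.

rank  rotation  last
    0  $gbdadac  c
    1  ac$gbdad  d
    2  adac$gbd  d
    3  bdadac$g  g
    4  c$gbdada  a
    5  dac$gbda  a
    6  dadac$gb  b
    7  gbdadac$  $

cddgaab$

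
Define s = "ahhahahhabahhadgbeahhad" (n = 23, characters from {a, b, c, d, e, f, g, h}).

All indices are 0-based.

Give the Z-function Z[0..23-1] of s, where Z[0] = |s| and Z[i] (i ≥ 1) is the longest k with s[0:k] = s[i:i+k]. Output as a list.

Z[0]=23
i=1: outside box; Z[1]=0
i=2: outside box; Z[2]=0
i=3: outside box; Z[3]=2 grow→box=[3,5)
i=4: min(r-i=1, Z[1]=0)=0; Z[4]=0
i=5: outside box; Z[5]=4 grow→box=[5,9)
i=6: min(r-i=3, Z[1]=0)=0; Z[6]=0
i=7: min(r-i=2, Z[2]=0)=0; Z[7]=0
i=8: min(r-i=1, Z[3]=2)=1; Z[8]=1
i=9: outside box; Z[9]=0
i=10: outside box; Z[10]=4 grow→box=[10,14)
i=11: min(r-i=3, Z[1]=0)=0; Z[11]=0
i=12: min(r-i=2, Z[2]=0)=0; Z[12]=0
i=13: min(r-i=1, Z[3]=2)=1; Z[13]=1
i=14: outside box; Z[14]=0
i=15: outside box; Z[15]=0
i=16: outside box; Z[16]=0
i=17: outside box; Z[17]=0
i=18: outside box; Z[18]=4 grow→box=[18,22)
i=19: min(r-i=3, Z[1]=0)=0; Z[19]=0
i=20: min(r-i=2, Z[2]=0)=0; Z[20]=0
i=21: min(r-i=1, Z[3]=2)=1; Z[21]=1
i=22: outside box; Z[22]=0

[23, 0, 0, 2, 0, 4, 0, 0, 1, 0, 4, 0, 0, 1, 0, 0, 0, 0, 4, 0, 0, 1, 0]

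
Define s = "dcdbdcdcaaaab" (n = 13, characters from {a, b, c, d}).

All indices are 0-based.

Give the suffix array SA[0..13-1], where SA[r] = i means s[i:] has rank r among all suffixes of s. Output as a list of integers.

rank→(start, suffix):
  0 → (8, 'aaaab')
  1 → (9, 'aaab')
  2 → (10, 'aab')
  3 → (11, 'ab')
  4 → (12, 'b')
  5 → (3, 'bdcdcaaaab')
  6 → (7, 'caaaab')
  7 → (1, 'cdbdcdcaaaab')
  8 → (5, 'cdcaaaab')
  9 → (2, 'dbdcdcaaaab')
  10 → (6, 'dcaaaab')
  11 → (0, 'dcdbdcdcaaaab')
  12 → (4, 'dcdcaaaab')

[8, 9, 10, 11, 12, 3, 7, 1, 5, 2, 6, 0, 4]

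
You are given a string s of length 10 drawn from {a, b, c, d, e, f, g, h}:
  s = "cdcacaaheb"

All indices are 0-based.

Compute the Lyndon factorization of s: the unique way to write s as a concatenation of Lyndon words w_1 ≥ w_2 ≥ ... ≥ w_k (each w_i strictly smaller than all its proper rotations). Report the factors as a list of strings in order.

["cd", "c", "ac", "aaheb"]

emit factor 1: 'cd' (i=0, period=2)
emit factor 2: 'c' (i=2, period=1)
emit factor 3: 'ac' (i=3, period=2)
emit factor 4: 'aaheb' (i=5, period=5)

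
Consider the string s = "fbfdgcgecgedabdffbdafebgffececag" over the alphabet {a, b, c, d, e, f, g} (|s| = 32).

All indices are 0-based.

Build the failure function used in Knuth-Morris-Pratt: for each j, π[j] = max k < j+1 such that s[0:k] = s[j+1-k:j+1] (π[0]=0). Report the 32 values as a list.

[0, 0, 1, 0, 0, 0, 0, 0, 0, 0, 0, 0, 0, 0, 0, 1, 1, 2, 0, 0, 1, 0, 0, 0, 1, 1, 0, 0, 0, 0, 0, 0]

π[0] = 0
j=1 s[j]='b': π[1]=0 (border '')
j=2 s[j]='f': π[2]=1 (border 'f')
j=3 s[j]='d': k: 1→0; π[3]=0 (border '')
j=4 s[j]='g': π[4]=0 (border '')
j=5 s[j]='c': π[5]=0 (border '')
j=6 s[j]='g': π[6]=0 (border '')
j=7 s[j]='e': π[7]=0 (border '')
j=8 s[j]='c': π[8]=0 (border '')
j=9 s[j]='g': π[9]=0 (border '')
j=10 s[j]='e': π[10]=0 (border '')
j=11 s[j]='d': π[11]=0 (border '')
j=12 s[j]='a': π[12]=0 (border '')
j=13 s[j]='b': π[13]=0 (border '')
j=14 s[j]='d': π[14]=0 (border '')
j=15 s[j]='f': π[15]=1 (border 'f')
j=16 s[j]='f': k: 1→0; π[16]=1 (border 'f')
j=17 s[j]='b': π[17]=2 (border 'fb')
j=18 s[j]='d': k: 2→0; π[18]=0 (border '')
j=19 s[j]='a': π[19]=0 (border '')
j=20 s[j]='f': π[20]=1 (border 'f')
j=21 s[j]='e': k: 1→0; π[21]=0 (border '')
j=22 s[j]='b': π[22]=0 (border '')
j=23 s[j]='g': π[23]=0 (border '')
j=24 s[j]='f': π[24]=1 (border 'f')
j=25 s[j]='f': k: 1→0; π[25]=1 (border 'f')
j=26 s[j]='e': k: 1→0; π[26]=0 (border '')
j=27 s[j]='c': π[27]=0 (border '')
j=28 s[j]='e': π[28]=0 (border '')
j=29 s[j]='c': π[29]=0 (border '')
j=30 s[j]='a': π[30]=0 (border '')
j=31 s[j]='g': π[31]=0 (border '')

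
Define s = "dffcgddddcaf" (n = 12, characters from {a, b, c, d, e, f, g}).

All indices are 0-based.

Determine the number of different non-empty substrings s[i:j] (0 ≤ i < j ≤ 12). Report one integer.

sorted suffixes:
  #0 SA[0]=10  'af'
  #1 SA[1]=9  'caf'
  #2 SA[2]=3  'cgddddcaf'
  #3 SA[3]=8  'dcaf'
  #4 SA[4]=7  'ddcaf'
  #5 SA[5]=6  'dddcaf'
  #6 SA[6]=5  'ddddcaf'
  #7 SA[7]=0  'dffcgddddcaf'
  #8 SA[8]=11  'f'
  #9 SA[9]=2  'fcgddddcaf'
  #10 SA[10]=1  'ffcgddddcaf'
  #11 SA[11]=4  'gddddcaf'

SA = [10, 9, 3, 8, 7, 6, 5, 0, 11, 2, 1, 4]
[i] adj suffixes → lcp
  [1] 10/9 → 0 ('')
  [2] 9/3 → 1 ('c')
  [3] 3/8 → 0 ('')
  [4] 8/7 → 1 ('d')
  [5] 7/6 → 2 ('dd')
  [6] 6/5 → 3 ('ddd')
  [7] 5/0 → 1 ('d')
  [8] 0/11 → 0 ('')
  [9] 11/2 → 1 ('f')
  [10] 2/1 → 1 ('f')
  [11] 1/4 → 0 ('')

n(n+1)/2 = 12·13/2 = 78
Σ LCP = 0 + 0 + 1 + 0 + 1 + 2 + 3 + 1 + 0 + 1 + 1 + 0 = 10
distinct = 78 − 10 = 68

68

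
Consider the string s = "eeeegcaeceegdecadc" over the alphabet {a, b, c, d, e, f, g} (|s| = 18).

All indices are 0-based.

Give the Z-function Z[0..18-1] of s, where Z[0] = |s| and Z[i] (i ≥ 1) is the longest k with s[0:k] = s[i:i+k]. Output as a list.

Z[0]=18
i=1: i≥r, start 0; Z[1]=3 grow→box=[1,4)
i=2: min(r-i=2, Z[1]=3)=2; Z[2]=2
i=3: min(r-i=1, Z[2]=2)=1; Z[3]=1
i=4: i≥r, start 0; Z[4]=0
i=5: i≥r, start 0; Z[5]=0
i=6: i≥r, start 0; Z[6]=0
i=7: i≥r, start 0; Z[7]=1 grow→box=[7,8)
i=8: i≥r, start 0; Z[8]=0
i=9: i≥r, start 0; Z[9]=2 grow→box=[9,11)
i=10: min(r-i=1, Z[1]=3)=1; Z[10]=1
i=11: i≥r, start 0; Z[11]=0
i=12: i≥r, start 0; Z[12]=0
i=13: i≥r, start 0; Z[13]=1 grow→box=[13,14)
i=14: i≥r, start 0; Z[14]=0
i=15: i≥r, start 0; Z[15]=0
i=16: i≥r, start 0; Z[16]=0
i=17: i≥r, start 0; Z[17]=0

[18, 3, 2, 1, 0, 0, 0, 1, 0, 2, 1, 0, 0, 1, 0, 0, 0, 0]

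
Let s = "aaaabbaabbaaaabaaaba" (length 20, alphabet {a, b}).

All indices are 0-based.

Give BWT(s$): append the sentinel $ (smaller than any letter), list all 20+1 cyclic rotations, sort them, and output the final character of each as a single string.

abb$baaaabaaaaaababaa

rank  rotation               last
    0  $aaaabbaabbaaaabaaaba  a
    1  a$aaaabbaabbaaaabaaab  b
    2  aaaabaaaba$aaaabbaabb  b
    3  aaaabbaabbaaaabaaaba$  $
    4  aaaba$aaaabbaabbaaaab  b
    5  aaabaaaba$aaaabbaabba  a
    6  aaabbaabbaaaabaaaba$a  a
    7  aaba$aaaabbaabbaaaaba  a
    8  aabaaaba$aaaabbaabbaa  a
    9  aabbaaaabaaaba$aaaabb  b
   10  aabbaabbaaaabaaaba$aa  a
   11  aba$aaaabbaabbaaaabaa  a
   12  abaaaba$aaaabbaabbaaa  a
   13  abbaaaabaaaba$aaaabba  a
   14  abbaabbaaaabaaaba$aaa  a
   15  ba$aaaabbaabbaaaabaaa  a
   16  baaaabaaaba$aaaabbaab  b
   17  baaaba$aaaabbaabbaaaa  a
   18  baabbaaaabaaaba$aaaab  b
   19  bbaaaabaaaba$aaaabbaa  a
   20  bbaabbaaaabaaaba$aaaa  a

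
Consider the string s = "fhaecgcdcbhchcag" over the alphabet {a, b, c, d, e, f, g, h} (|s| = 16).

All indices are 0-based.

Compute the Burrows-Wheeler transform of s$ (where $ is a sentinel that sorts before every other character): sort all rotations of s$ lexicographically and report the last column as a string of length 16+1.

ghcchdgehca$acfcb

rank  rotation           last
    0  $fhaecgcdcbhchcag  g
    1  aecgcdcbhchcag$fh  h
    2  ag$fhaecgcdcbhchc  c
    3  bhchcag$fhaecgcdc  c
    4  cag$fhaecgcdcbhch  h
    5  cbhchcag$fhaecgcd  d
    6  cdcbhchcag$fhaecg  g
    7  cgcdcbhchcag$fhae  e
    8  chcag$fhaecgcdcbh  h
    9  dcbhchcag$fhaecgc  c
   10  ecgcdcbhchcag$fha  a
   11  fhaecgcdcbhchcag$  $
   12  g$fhaecgcdcbhchca  a
   13  gcdcbhchcag$fhaec  c
   14  haecgcdcbhchcag$f  f
   15  hcag$fhaecgcdcbhc  c
   16  hchcag$fhaecgcdcb  b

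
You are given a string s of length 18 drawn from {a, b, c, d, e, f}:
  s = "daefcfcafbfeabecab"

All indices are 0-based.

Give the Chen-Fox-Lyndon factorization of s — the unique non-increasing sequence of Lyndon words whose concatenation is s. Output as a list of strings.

["d", "aefcfcafbfe", "abec", "ab"]

emit factor 1: 'd' (i=0, period=1)
emit factor 2: 'aefcfcafbfe' (i=1, period=11)
emit factor 3: 'abec' (i=12, period=4)
emit factor 4: 'ab' (i=16, period=2)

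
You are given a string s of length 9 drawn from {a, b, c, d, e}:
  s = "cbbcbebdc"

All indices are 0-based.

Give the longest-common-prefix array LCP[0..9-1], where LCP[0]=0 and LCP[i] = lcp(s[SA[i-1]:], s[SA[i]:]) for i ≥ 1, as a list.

rank | idx | suffix
   0 |   1 | bbcbebdc
   1 |   2 | bcbebdc
   2 |   6 | bdc
   3 |   4 | bebdc
   4 |   8 | c
   5 |   0 | cbbcbebdc
   6 |   3 | cbebdc
   7 |   7 | dc
   8 |   5 | ebdc

SA = [1, 2, 6, 4, 8, 0, 3, 7, 5]
i: (SA[i-1],SA[i]) lcp shared
  1: (1,2) 1 'b'
  2: (2,6) 1 'b'
  3: (6,4) 1 'b'
  4: (4,8) 0 ''
  5: (8,0) 1 'c'
  6: (0,3) 2 'cb'
  7: (3,7) 0 ''
  8: (7,5) 0 ''

[0, 1, 1, 1, 0, 1, 2, 0, 0]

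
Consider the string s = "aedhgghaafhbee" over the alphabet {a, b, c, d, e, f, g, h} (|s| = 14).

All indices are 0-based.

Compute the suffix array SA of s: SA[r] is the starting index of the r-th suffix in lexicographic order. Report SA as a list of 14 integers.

[7, 0, 8, 11, 2, 13, 1, 12, 9, 4, 5, 6, 10, 3]

sorted suffixes:
  #0 SA[0]=7  'aafhbee'
  #1 SA[1]=0  'aedhgghaafhbee'
  #2 SA[2]=8  'afhbee'
  #3 SA[3]=11  'bee'
  #4 SA[4]=2  'dhgghaafhbee'
  #5 SA[5]=13  'e'
  #6 SA[6]=1  'edhgghaafhbee'
  #7 SA[7]=12  'ee'
  #8 SA[8]=9  'fhbee'
  #9 SA[9]=4  'gghaafhbee'
  #10 SA[10]=5  'ghaafhbee'
  #11 SA[11]=6  'haafhbee'
  #12 SA[12]=10  'hbee'
  #13 SA[13]=3  'hgghaafhbee'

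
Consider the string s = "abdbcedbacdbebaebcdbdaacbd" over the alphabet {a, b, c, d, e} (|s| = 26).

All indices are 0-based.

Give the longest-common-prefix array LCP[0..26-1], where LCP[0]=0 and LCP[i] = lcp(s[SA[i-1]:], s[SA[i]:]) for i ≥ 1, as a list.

[0, 1, 1, 2, 1, 0, 2, 1, 2, 1, 2, 2, 1, 0, 1, 3, 1, 0, 1, 1, 2, 2, 2, 0, 2, 1]

rank→(start, suffix):
  0 → (21, 'aacbd')
  1 → (0, 'abdbcedbacdbebaebcdbdaacbd')
  2 → (22, 'acbd')
  3 → (8, 'acdbebaebcdbdaacbd')
  4 → (14, 'aebcdbdaacbd')
  5 → (7, 'bacdbebaebcdbdaacbd')
  6 → (13, 'baebcdbdaacbd')
  7 → (16, 'bcdbdaacbd')
  8 → (3, 'bcedbacdbebaebcdbdaacbd')
  9 → (24, 'bd')
  10 → (19, 'bdaacbd')
  11 → (1, 'bdbcedbacdbebaebcdbdaacbd')
  12 → (11, 'bebaebcdbdaacbd')
  13 → (23, 'cbd')
  14 → (17, 'cdbdaacbd')
  15 → (9, 'cdbebaebcdbdaacbd')
  16 → (4, 'cedbacdbebaebcdbdaacbd')
  17 → (25, 'd')
  18 → (20, 'daacbd')
  19 → (6, 'dbacdbebaebcdbdaacbd')
  20 → (2, 'dbcedbacdbebaebcdbdaacbd')
  21 → (18, 'dbdaacbd')
  22 → (10, 'dbebaebcdbdaacbd')
  23 → (12, 'ebaebcdbdaacbd')
  24 → (15, 'ebcdbdaacbd')
  25 → (5, 'edbacdbebaebcdbdaacbd')

SA = [21, 0, 22, 8, 14, 7, 13, 16, 3, 24, 19, 1, 11, 23, 17, 9, 4, 25, 20, 6, 2, 18, 10, 12, 15, 5]
i: (SA[i-1],SA[i]) lcp shared
  1: (21,0) 1 'a'
  2: (0,22) 1 'a'
  3: (22,8) 2 'ac'
  4: (8,14) 1 'a'
  5: (14,7) 0 ''
  6: (7,13) 2 'ba'
  7: (13,16) 1 'b'
  8: (16,3) 2 'bc'
  9: (3,24) 1 'b'
  10: (24,19) 2 'bd'
  11: (19,1) 2 'bd'
  12: (1,11) 1 'b'
  13: (11,23) 0 ''
  14: (23,17) 1 'c'
  15: (17,9) 3 'cdb'
  16: (9,4) 1 'c'
  17: (4,25) 0 ''
  18: (25,20) 1 'd'
  19: (20,6) 1 'd'
  20: (6,2) 2 'db'
  21: (2,18) 2 'db'
  22: (18,10) 2 'db'
  23: (10,12) 0 ''
  24: (12,15) 2 'eb'
  25: (15,5) 1 'e'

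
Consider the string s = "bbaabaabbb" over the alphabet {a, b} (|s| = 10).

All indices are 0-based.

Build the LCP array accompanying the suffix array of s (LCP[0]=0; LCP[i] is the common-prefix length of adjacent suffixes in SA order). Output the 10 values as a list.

[0, 3, 1, 2, 0, 1, 4, 1, 2, 2]

rank | idx | suffix
   0 |   2 | aabaabbb
   1 |   5 | aabbb
   2 |   3 | abaabbb
   3 |   6 | abbb
   4 |   9 | b
   5 |   1 | baabaabbb
   6 |   4 | baabbb
   7 |   8 | bb
   8 |   0 | bbaabaabbb
   9 |   7 | bbb

SA = [2, 5, 3, 6, 9, 1, 4, 8, 0, 7]
[i] adj suffixes → lcp
  [1] 2/5 → 3 ('aab')
  [2] 5/3 → 1 ('a')
  [3] 3/6 → 2 ('ab')
  [4] 6/9 → 0 ('')
  [5] 9/1 → 1 ('b')
  [6] 1/4 → 4 ('baab')
  [7] 4/8 → 1 ('b')
  [8] 8/0 → 2 ('bb')
  [9] 0/7 → 2 ('bb')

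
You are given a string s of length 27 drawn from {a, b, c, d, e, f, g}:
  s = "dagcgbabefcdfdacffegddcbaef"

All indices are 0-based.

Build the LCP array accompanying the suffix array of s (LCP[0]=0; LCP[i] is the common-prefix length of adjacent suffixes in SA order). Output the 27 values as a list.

sorted suffixes:
  #0 SA[0]=6  'abefcdfdacffegddcbaef'
  #1 SA[1]=14  'acffegddcbaef'
  #2 SA[2]=24  'aef'
  #3 SA[3]=1  'agcgbabefcdfdacffegddcbaef'
  #4 SA[4]=5  'babefcdfdacffegddcbaef'
  #5 SA[5]=23  'baef'
  #6 SA[6]=7  'befcdfdacffegddcbaef'
  #7 SA[7]=22  'cbaef'
  #8 SA[8]=10  'cdfdacffegddcbaef'
  #9 SA[9]=15  'cffegddcbaef'
  #10 SA[10]=3  'cgbabefcdfdacffegddcbaef'
  #11 SA[11]=13  'dacffegddcbaef'
  #12 SA[12]=0  'dagcgbabefcdfdacffegddcbaef'
  #13 SA[13]=21  'dcbaef'
  #14 SA[14]=20  'ddcbaef'
  #15 SA[15]=11  'dfdacffegddcbaef'
  #16 SA[16]=25  'ef'
  #17 SA[17]=8  'efcdfdacffegddcbaef'
  #18 SA[18]=18  'egddcbaef'
  #19 SA[19]=26  'f'
  #20 SA[20]=9  'fcdfdacffegddcbaef'
  #21 SA[21]=12  'fdacffegddcbaef'
  #22 SA[22]=17  'fegddcbaef'
  #23 SA[23]=16  'ffegddcbaef'
  #24 SA[24]=4  'gbabefcdfdacffegddcbaef'
  #25 SA[25]=2  'gcgbabefcdfdacffegddcbaef'
  #26 SA[26]=19  'gddcbaef'

SA = [6, 14, 24, 1, 5, 23, 7, 22, 10, 15, 3, 13, 0, 21, 20, 11, 25, 8, 18, 26, 9, 12, 17, 16, 4, 2, 19]
rank  pair      lcp
   1  s[6:],s[14:]  1  'a'
   2  s[14:],s[24:]  1  'a'
   3  s[24:],s[1:]  1  'a'
   4  s[1:],s[5:]  0  ''
   5  s[5:],s[23:]  2  'ba'
   6  s[23:],s[7:]  1  'b'
   7  s[7:],s[22:]  0  ''
   8  s[22:],s[10:]  1  'c'
   9  s[10:],s[15:]  1  'c'
  10  s[15:],s[3:]  1  'c'
  11  s[3:],s[13:]  0  ''
  12  s[13:],s[0:]  2  'da'
  13  s[0:],s[21:]  1  'd'
  14  s[21:],s[20:]  1  'd'
  15  s[20:],s[11:]  1  'd'
  16  s[11:],s[25:]  0  ''
  17  s[25:],s[8:]  2  'ef'
  18  s[8:],s[18:]  1  'e'
  19  s[18:],s[26:]  0  ''
  20  s[26:],s[9:]  1  'f'
  21  s[9:],s[12:]  1  'f'
  22  s[12:],s[17:]  1  'f'
  23  s[17:],s[16:]  1  'f'
  24  s[16:],s[4:]  0  ''
  25  s[4:],s[2:]  1  'g'
  26  s[2:],s[19:]  1  'g'

[0, 1, 1, 1, 0, 2, 1, 0, 1, 1, 1, 0, 2, 1, 1, 1, 0, 2, 1, 0, 1, 1, 1, 1, 0, 1, 1]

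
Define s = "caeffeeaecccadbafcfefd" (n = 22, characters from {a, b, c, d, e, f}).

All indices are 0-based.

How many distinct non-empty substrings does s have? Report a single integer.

sorted suffixes:
  #0 SA[0]=12  'adbafcfefd'
  #1 SA[1]=7  'aecccadbafcfefd'
  #2 SA[2]=1  'aeffeeaecccadbafcfefd'
  #3 SA[3]=15  'afcfefd'
  #4 SA[4]=14  'bafcfefd'
  #5 SA[5]=11  'cadbafcfefd'
  #6 SA[6]=0  'caeffeeaecccadbafcfefd'
  #7 SA[7]=10  'ccadbafcfefd'
  #8 SA[8]=9  'cccadbafcfefd'
  #9 SA[9]=17  'cfefd'
  #10 SA[10]=21  'd'
  #11 SA[11]=13  'dbafcfefd'
  #12 SA[12]=6  'eaecccadbafcfefd'
  #13 SA[13]=8  'ecccadbafcfefd'
  #14 SA[14]=5  'eeaecccadbafcfefd'
  #15 SA[15]=19  'efd'
  #16 SA[16]=2  'effeeaecccadbafcfefd'
  #17 SA[17]=16  'fcfefd'
  #18 SA[18]=20  'fd'
  #19 SA[19]=4  'feeaecccadbafcfefd'
  #20 SA[20]=18  'fefd'
  #21 SA[21]=3  'ffeeaecccadbafcfefd'

SA = [12, 7, 1, 15, 14, 11, 0, 10, 9, 17, 21, 13, 6, 8, 5, 19, 2, 16, 20, 4, 18, 3]
[i] adj suffixes → lcp
  [1] 12/7 → 1 ('a')
  [2] 7/1 → 2 ('ae')
  [3] 1/15 → 1 ('a')
  [4] 15/14 → 0 ('')
  [5] 14/11 → 0 ('')
  [6] 11/0 → 2 ('ca')
  [7] 0/10 → 1 ('c')
  [8] 10/9 → 2 ('cc')
  [9] 9/17 → 1 ('c')
  [10] 17/21 → 0 ('')
  [11] 21/13 → 1 ('d')
  [12] 13/6 → 0 ('')
  [13] 6/8 → 1 ('e')
  [14] 8/5 → 1 ('e')
  [15] 5/19 → 1 ('e')
  [16] 19/2 → 2 ('ef')
  [17] 2/16 → 0 ('')
  [18] 16/20 → 1 ('f')
  [19] 20/4 → 1 ('f')
  [20] 4/18 → 2 ('fe')
  [21] 18/3 → 1 ('f')

n(n+1)/2 = 22·23/2 = 253
Σ LCP = 0 + 1 + 2 + 1 + 0 + 0 + 2 + 1 + 2 + 1 + 0 + 1 + 0 + 1 + 1 + 1 + 2 + 0 + 1 + 1 + 2 + 1 = 21
distinct = 253 − 21 = 232

232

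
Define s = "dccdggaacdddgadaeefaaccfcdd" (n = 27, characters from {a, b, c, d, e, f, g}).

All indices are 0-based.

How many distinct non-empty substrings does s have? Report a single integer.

sorted suffixes:
  #0 SA[0]=19  'aaccfcdd'
  #1 SA[1]=6  'aacdddgadaeefaaccfcdd'
  #2 SA[2]=20  'accfcdd'
  #3 SA[3]=7  'acdddgadaeefaaccfcdd'
  #4 SA[4]=13  'adaeefaaccfcdd'
  #5 SA[5]=15  'aeefaaccfcdd'
  #6 SA[6]=1  'ccdggaacdddgadaeefaaccfcdd'
  #7 SA[7]=21  'ccfcdd'
  #8 SA[8]=24  'cdd'
  #9 SA[9]=8  'cdddgadaeefaaccfcdd'
  #10 SA[10]=2  'cdggaacdddgadaeefaaccfcdd'
  #11 SA[11]=22  'cfcdd'
  #12 SA[12]=26  'd'
  #13 SA[13]=14  'daeefaaccfcdd'
  #14 SA[14]=0  'dccdggaacdddgadaeefaaccfcdd'
  #15 SA[15]=25  'dd'
  #16 SA[16]=9  'dddgadaeefaaccfcdd'
  #17 SA[17]=10  'ddgadaeefaaccfcdd'
  #18 SA[18]=11  'dgadaeefaaccfcdd'
  #19 SA[19]=3  'dggaacdddgadaeefaaccfcdd'
  #20 SA[20]=16  'eefaaccfcdd'
  #21 SA[21]=17  'efaaccfcdd'
  #22 SA[22]=18  'faaccfcdd'
  #23 SA[23]=23  'fcdd'
  #24 SA[24]=5  'gaacdddgadaeefaaccfcdd'
  #25 SA[25]=12  'gadaeefaaccfcdd'
  #26 SA[26]=4  'ggaacdddgadaeefaaccfcdd'

SA = [19, 6, 20, 7, 13, 15, 1, 21, 24, 8, 2, 22, 26, 14, 0, 25, 9, 10, 11, 3, 16, 17, 18, 23, 5, 12, 4]
[i] adj suffixes → lcp
  [1] 19/6 → 3 ('aac')
  [2] 6/20 → 1 ('a')
  [3] 20/7 → 2 ('ac')
  [4] 7/13 → 1 ('a')
  [5] 13/15 → 1 ('a')
  [6] 15/1 → 0 ('')
  [7] 1/21 → 2 ('cc')
  [8] 21/24 → 1 ('c')
  [9] 24/8 → 3 ('cdd')
  [10] 8/2 → 2 ('cd')
  [11] 2/22 → 1 ('c')
  [12] 22/26 → 0 ('')
  [13] 26/14 → 1 ('d')
  [14] 14/0 → 1 ('d')
  [15] 0/25 → 1 ('d')
  [16] 25/9 → 2 ('dd')
  [17] 9/10 → 2 ('dd')
  [18] 10/11 → 1 ('d')
  [19] 11/3 → 2 ('dg')
  [20] 3/16 → 0 ('')
  [21] 16/17 → 1 ('e')
  [22] 17/18 → 0 ('')
  [23] 18/23 → 1 ('f')
  [24] 23/5 → 0 ('')
  [25] 5/12 → 2 ('ga')
  [26] 12/4 → 1 ('g')

n(n+1)/2 = 27·28/2 = 378
Σ LCP = 0 + 3 + 1 + 2 + 1 + 1 + 0 + 2 + 1 + 3 + 2 + 1 + 0 + 1 + 1 + 1 + 2 + 2 + 1 + 2 + 0 + 1 + 0 + 1 + 0 + 2 + 1 = 32
distinct = 378 − 32 = 346

346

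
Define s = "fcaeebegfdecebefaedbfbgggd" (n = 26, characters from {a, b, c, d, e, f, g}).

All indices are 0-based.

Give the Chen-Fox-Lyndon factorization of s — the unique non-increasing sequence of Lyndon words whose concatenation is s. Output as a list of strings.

emit factor 1: 'f' (i=0, period=1)
emit factor 2: 'c' (i=1, period=1)
emit factor 3: 'aeebegfdecebef' (i=2, period=14)
emit factor 4: 'aedbfbgggd' (i=16, period=10)

["f", "c", "aeebegfdecebef", "aedbfbgggd"]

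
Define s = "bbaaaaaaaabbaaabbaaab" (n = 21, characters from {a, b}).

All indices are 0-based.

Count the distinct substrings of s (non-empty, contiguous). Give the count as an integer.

148

rank→(start, suffix):
  0 → (2, 'aaaaaaaabbaaabbaaab')
  1 → (3, 'aaaaaaabbaaabbaaab')
  2 → (4, 'aaaaaabbaaabbaaab')
  3 → (5, 'aaaaabbaaabbaaab')
  4 → (6, 'aaaabbaaabbaaab')
  5 → (17, 'aaab')
  6 → (12, 'aaabbaaab')
  7 → (7, 'aaabbaaabbaaab')
  8 → (18, 'aab')
  9 → (13, 'aabbaaab')
  10 → (8, 'aabbaaabbaaab')
  11 → (19, 'ab')
  12 → (14, 'abbaaab')
  13 → (9, 'abbaaabbaaab')
  14 → (20, 'b')
  15 → (1, 'baaaaaaaabbaaabbaaab')
  16 → (16, 'baaab')
  17 → (11, 'baaabbaaab')
  18 → (0, 'bbaaaaaaaabbaaabbaaab')
  19 → (15, 'bbaaab')
  20 → (10, 'bbaaabbaaab')

SA = [2, 3, 4, 5, 6, 17, 12, 7, 18, 13, 8, 19, 14, 9, 20, 1, 16, 11, 0, 15, 10]
i: (SA[i-1],SA[i]) lcp shared
  1: (2,3) 7 'aaaaaaa'
  2: (3,4) 6 'aaaaaa'
  3: (4,5) 5 'aaaaa'
  4: (5,6) 4 'aaaa'
  5: (6,17) 3 'aaa'
  6: (17,12) 4 'aaab'
  7: (12,7) 9 'aaabbaaab'
  8: (7,18) 2 'aa'
  9: (18,13) 3 'aab'
  10: (13,8) 8 'aabbaaab'
  11: (8,19) 1 'a'
  12: (19,14) 2 'ab'
  13: (14,9) 7 'abbaaab'
  14: (9,20) 0 ''
  15: (20,1) 1 'b'
  16: (1,16) 4 'baaa'
  17: (16,11) 5 'baaab'
  18: (11,0) 1 'b'
  19: (0,15) 5 'bbaaa'
  20: (15,10) 6 'bbaaab'

n(n+1)/2 = 21·22/2 = 231
Σ LCP = 0 + 7 + 6 + 5 + 4 + 3 + 4 + 9 + 2 + 3 + 8 + 1 + 2 + 7 + 0 + 1 + 4 + 5 + 1 + 5 + 6 = 83
distinct = 231 − 83 = 148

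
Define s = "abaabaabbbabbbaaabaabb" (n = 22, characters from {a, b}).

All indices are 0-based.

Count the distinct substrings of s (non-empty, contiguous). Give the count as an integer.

188

rank→(start, suffix):
  0 → (14, 'aaabaabb')
  1 → (15, 'aabaabb')
  2 → (2, 'aabaabbbabbbaaabaabb')
  3 → (18, 'aabb')
  4 → (5, 'aabbbabbbaaabaabb')
  5 → (0, 'abaabaabbbabbbaaabaabb')
  6 → (16, 'abaabb')
  7 → (3, 'abaabbbabbbaaabaabb')
  8 → (19, 'abb')
  9 → (10, 'abbbaaabaabb')
  10 → (6, 'abbbabbbaaabaabb')
  11 → (21, 'b')
  12 → (13, 'baaabaabb')
  13 → (1, 'baabaabbbabbbaaabaabb')
  14 → (17, 'baabb')
  15 → (4, 'baabbbabbbaaabaabb')
  16 → (9, 'babbbaaabaabb')
  17 → (20, 'bb')
  18 → (12, 'bbaaabaabb')
  19 → (8, 'bbabbbaaabaabb')
  20 → (11, 'bbbaaabaabb')
  21 → (7, 'bbbabbbaaabaabb')

SA = [14, 15, 2, 18, 5, 0, 16, 3, 19, 10, 6, 21, 13, 1, 17, 4, 9, 20, 12, 8, 11, 7]
[i] adj suffixes → lcp
  [1] 14/15 → 2 ('aa')
  [2] 15/2 → 7 ('aabaabb')
  [3] 2/18 → 3 ('aab')
  [4] 18/5 → 4 ('aabb')
  [5] 5/0 → 1 ('a')
  [6] 0/16 → 5 ('abaab')
  [7] 16/3 → 6 ('abaabb')
  [8] 3/19 → 2 ('ab')
  [9] 19/10 → 3 ('abb')
  [10] 10/6 → 5 ('abbba')
  [11] 6/21 → 0 ('')
  [12] 21/13 → 1 ('b')
  [13] 13/1 → 3 ('baa')
  [14] 1/17 → 4 ('baab')
  [15] 17/4 → 5 ('baabb')
  [16] 4/9 → 2 ('ba')
  [17] 9/20 → 1 ('b')
  [18] 20/12 → 2 ('bb')
  [19] 12/8 → 3 ('bba')
  [20] 8/11 → 2 ('bb')
  [21] 11/7 → 4 ('bbba')

n(n+1)/2 = 22·23/2 = 253
Σ LCP = 0 + 2 + 7 + 3 + 4 + 1 + 5 + 6 + 2 + 3 + 5 + 0 + 1 + 3 + 4 + 5 + 2 + 1 + 2 + 3 + 2 + 4 = 65
distinct = 253 − 65 = 188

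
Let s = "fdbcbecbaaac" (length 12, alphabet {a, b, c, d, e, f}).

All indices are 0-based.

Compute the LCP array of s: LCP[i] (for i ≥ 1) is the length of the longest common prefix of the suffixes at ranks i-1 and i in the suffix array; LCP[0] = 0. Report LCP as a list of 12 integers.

[0, 2, 1, 0, 1, 1, 0, 1, 2, 0, 0, 0]

rank | idx | suffix
   0 |   8 | aaac
   1 |   9 | aac
   2 |  10 | ac
   3 |   7 | baaac
   4 |   2 | bcbecbaaac
   5 |   4 | becbaaac
   6 |  11 | c
   7 |   6 | cbaaac
   8 |   3 | cbecbaaac
   9 |   1 | dbcbecbaaac
  10 |   5 | ecbaaac
  11 |   0 | fdbcbecbaaac

SA = [8, 9, 10, 7, 2, 4, 11, 6, 3, 1, 5, 0]
i: (SA[i-1],SA[i]) lcp shared
  1: (8,9) 2 'aa'
  2: (9,10) 1 'a'
  3: (10,7) 0 ''
  4: (7,2) 1 'b'
  5: (2,4) 1 'b'
  6: (4,11) 0 ''
  7: (11,6) 1 'c'
  8: (6,3) 2 'cb'
  9: (3,1) 0 ''
  10: (1,5) 0 ''
  11: (5,0) 0 ''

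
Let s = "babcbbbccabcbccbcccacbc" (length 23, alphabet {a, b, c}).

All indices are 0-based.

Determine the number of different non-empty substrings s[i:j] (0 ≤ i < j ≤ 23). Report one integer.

sorted suffixes:
  #0 SA[0]=1  'abcbbbccabcbccbcccacbc'
  #1 SA[1]=9  'abcbccbcccacbc'
  #2 SA[2]=19  'acbc'
  #3 SA[3]=0  'babcbbbccabcbccbcccacbc'
  #4 SA[4]=4  'bbbccabcbccbcccacbc'
  #5 SA[5]=5  'bbccabcbccbcccacbc'
  #6 SA[6]=21  'bc'
  #7 SA[7]=2  'bcbbbccabcbccbcccacbc'
  #8 SA[8]=10  'bcbccbcccacbc'
  #9 SA[9]=6  'bccabcbccbcccacbc'
  #10 SA[10]=12  'bccbcccacbc'
  #11 SA[11]=15  'bcccacbc'
  #12 SA[12]=22  'c'
  #13 SA[13]=8  'cabcbccbcccacbc'
  #14 SA[14]=18  'cacbc'
  #15 SA[15]=3  'cbbbccabcbccbcccacbc'
  #16 SA[16]=20  'cbc'
  #17 SA[17]=11  'cbccbcccacbc'
  #18 SA[18]=14  'cbcccacbc'
  #19 SA[19]=7  'ccabcbccbcccacbc'
  #20 SA[20]=17  'ccacbc'
  #21 SA[21]=13  'ccbcccacbc'
  #22 SA[22]=16  'cccacbc'

SA = [1, 9, 19, 0, 4, 5, 21, 2, 10, 6, 12, 15, 22, 8, 18, 3, 20, 11, 14, 7, 17, 13, 16]
rank  pair      lcp
   1  s[1:],s[9:]  4  'abcb'
   2  s[9:],s[19:]  1  'a'
   3  s[19:],s[0:]  0  ''
   4  s[0:],s[4:]  1  'b'
   5  s[4:],s[5:]  2  'bb'
   6  s[5:],s[21:]  1  'b'
   7  s[21:],s[2:]  2  'bc'
   8  s[2:],s[10:]  3  'bcb'
   9  s[10:],s[6:]  2  'bc'
  10  s[6:],s[12:]  3  'bcc'
  11  s[12:],s[15:]  3  'bcc'
  12  s[15:],s[22:]  0  ''
  13  s[22:],s[8:]  1  'c'
  14  s[8:],s[18:]  2  'ca'
  15  s[18:],s[3:]  1  'c'
  16  s[3:],s[20:]  2  'cb'
  17  s[20:],s[11:]  3  'cbc'
  18  s[11:],s[14:]  4  'cbcc'
  19  s[14:],s[7:]  1  'c'
  20  s[7:],s[17:]  3  'cca'
  21  s[17:],s[13:]  2  'cc'
  22  s[13:],s[16:]  2  'cc'

n(n+1)/2 = 23·24/2 = 276
Σ LCP = 0 + 4 + 1 + 0 + 1 + 2 + 1 + 2 + 3 + 2 + 3 + 3 + 0 + 1 + 2 + 1 + 2 + 3 + 4 + 1 + 3 + 2 + 2 = 43
distinct = 276 − 43 = 233

233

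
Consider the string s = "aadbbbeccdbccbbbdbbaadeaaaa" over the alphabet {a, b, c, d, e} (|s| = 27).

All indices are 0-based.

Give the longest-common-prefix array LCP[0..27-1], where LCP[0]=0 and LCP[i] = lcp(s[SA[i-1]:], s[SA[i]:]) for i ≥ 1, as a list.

[0, 1, 2, 3, 2, 3, 1, 2, 0, 1, 2, 3, 2, 2, 1, 1, 1, 0, 1, 2, 1, 0, 3, 2, 1, 0, 1]

rank | idx | suffix
   0 |  26 | a
   1 |  25 | aa
   2 |  24 | aaa
   3 |  23 | aaaa
   4 |   0 | aadbbbeccdbccbbbdbbaadeaaaa
   5 |  19 | aadeaaaa
   6 |   1 | adbbbeccdbccbbbdbbaadeaaaa
   7 |  20 | adeaaaa
   8 |  18 | baadeaaaa
   9 |  17 | bbaadeaaaa
  10 |  13 | bbbdbbaadeaaaa
  11 |   3 | bbbeccdbccbbbdbbaadeaaaa
  12 |  14 | bbdbbaadeaaaa
  13 |   4 | bbeccdbccbbbdbbaadeaaaa
  14 |  10 | bccbbbdbbaadeaaaa
  15 |  15 | bdbbaadeaaaa
  16 |   5 | beccdbccbbbdbbaadeaaaa
  17 |  12 | cbbbdbbaadeaaaa
  18 |  11 | ccbbbdbbaadeaaaa
  19 |   7 | ccdbccbbbdbbaadeaaaa
  20 |   8 | cdbccbbbdbbaadeaaaa
  21 |  16 | dbbaadeaaaa
  22 |   2 | dbbbeccdbccbbbdbbaadeaaaa
  23 |   9 | dbccbbbdbbaadeaaaa
  24 |  21 | deaaaa
  25 |  22 | eaaaa
  26 |   6 | eccdbccbbbdbbaadeaaaa

SA = [26, 25, 24, 23, 0, 19, 1, 20, 18, 17, 13, 3, 14, 4, 10, 15, 5, 12, 11, 7, 8, 16, 2, 9, 21, 22, 6]
rank  pair      lcp
   1  s[26:],s[25:]  1  'a'
   2  s[25:],s[24:]  2  'aa'
   3  s[24:],s[23:]  3  'aaa'
   4  s[23:],s[0:]  2  'aa'
   5  s[0:],s[19:]  3  'aad'
   6  s[19:],s[1:]  1  'a'
   7  s[1:],s[20:]  2  'ad'
   8  s[20:],s[18:]  0  ''
   9  s[18:],s[17:]  1  'b'
  10  s[17:],s[13:]  2  'bb'
  11  s[13:],s[3:]  3  'bbb'
  12  s[3:],s[14:]  2  'bb'
  13  s[14:],s[4:]  2  'bb'
  14  s[4:],s[10:]  1  'b'
  15  s[10:],s[15:]  1  'b'
  16  s[15:],s[5:]  1  'b'
  17  s[5:],s[12:]  0  ''
  18  s[12:],s[11:]  1  'c'
  19  s[11:],s[7:]  2  'cc'
  20  s[7:],s[8:]  1  'c'
  21  s[8:],s[16:]  0  ''
  22  s[16:],s[2:]  3  'dbb'
  23  s[2:],s[9:]  2  'db'
  24  s[9:],s[21:]  1  'd'
  25  s[21:],s[22:]  0  ''
  26  s[22:],s[6:]  1  'e'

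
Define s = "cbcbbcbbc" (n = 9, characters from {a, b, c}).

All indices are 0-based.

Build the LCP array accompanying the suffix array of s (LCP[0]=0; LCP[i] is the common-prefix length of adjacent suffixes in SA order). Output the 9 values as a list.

[0, 3, 1, 2, 5, 0, 1, 4, 2]

rank | idx | suffix
   0 |   6 | bbc
   1 |   3 | bbcbbc
   2 |   7 | bc
   3 |   4 | bcbbc
   4 |   1 | bcbbcbbc
   5 |   8 | c
   6 |   5 | cbbc
   7 |   2 | cbbcbbc
   8 |   0 | cbcbbcbbc

SA = [6, 3, 7, 4, 1, 8, 5, 2, 0]
i: (SA[i-1],SA[i]) lcp shared
  1: (6,3) 3 'bbc'
  2: (3,7) 1 'b'
  3: (7,4) 2 'bc'
  4: (4,1) 5 'bcbbc'
  5: (1,8) 0 ''
  6: (8,5) 1 'c'
  7: (5,2) 4 'cbbc'
  8: (2,0) 2 'cb'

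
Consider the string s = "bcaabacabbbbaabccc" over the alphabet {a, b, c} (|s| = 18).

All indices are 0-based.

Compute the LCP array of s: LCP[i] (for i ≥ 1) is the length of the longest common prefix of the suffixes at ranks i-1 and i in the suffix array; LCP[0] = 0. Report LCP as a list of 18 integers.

[0, 3, 1, 2, 2, 1, 0, 2, 1, 2, 3, 1, 2, 0, 1, 2, 1, 2]

sorted suffixes:
  #0 SA[0]=2  'aabacabbbbaabccc'
  #1 SA[1]=12  'aabccc'
  #2 SA[2]=3  'abacabbbbaabccc'
  #3 SA[3]=7  'abbbbaabccc'
  #4 SA[4]=13  'abccc'
  #5 SA[5]=5  'acabbbbaabccc'
  #6 SA[6]=11  'baabccc'
  #7 SA[7]=4  'bacabbbbaabccc'
  #8 SA[8]=10  'bbaabccc'
  #9 SA[9]=9  'bbbaabccc'
  #10 SA[10]=8  'bbbbaabccc'
  #11 SA[11]=0  'bcaabacabbbbaabccc'
  #12 SA[12]=14  'bccc'
  #13 SA[13]=17  'c'
  #14 SA[14]=1  'caabacabbbbaabccc'
  #15 SA[15]=6  'cabbbbaabccc'
  #16 SA[16]=16  'cc'
  #17 SA[17]=15  'ccc'

SA = [2, 12, 3, 7, 13, 5, 11, 4, 10, 9, 8, 0, 14, 17, 1, 6, 16, 15]
i: (SA[i-1],SA[i]) lcp shared
  1: (2,12) 3 'aab'
  2: (12,3) 1 'a'
  3: (3,7) 2 'ab'
  4: (7,13) 2 'ab'
  5: (13,5) 1 'a'
  6: (5,11) 0 ''
  7: (11,4) 2 'ba'
  8: (4,10) 1 'b'
  9: (10,9) 2 'bb'
  10: (9,8) 3 'bbb'
  11: (8,0) 1 'b'
  12: (0,14) 2 'bc'
  13: (14,17) 0 ''
  14: (17,1) 1 'c'
  15: (1,6) 2 'ca'
  16: (6,16) 1 'c'
  17: (16,15) 2 'cc'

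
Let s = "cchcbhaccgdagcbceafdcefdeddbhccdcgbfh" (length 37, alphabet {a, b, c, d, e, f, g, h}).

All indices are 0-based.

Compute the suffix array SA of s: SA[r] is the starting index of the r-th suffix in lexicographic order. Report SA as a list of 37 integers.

rank→(start, suffix):
  0 → (6, 'accgdagcbceafdcefdeddbhccdcgbfh')
  1 → (17, 'afdcefdeddbhccdcgbfh')
  2 → (11, 'agcbceafdcefdeddbhccdcgbfh')
  3 → (14, 'bceafdcefdeddbhccdcgbfh')
  4 → (34, 'bfh')
  5 → (4, 'bhaccgdagcbceafdcefdeddbhccdcgbfh')
  6 → (27, 'bhccdcgbfh')
  7 → (13, 'cbceafdcefdeddbhccdcgbfh')
  8 → (3, 'cbhaccgdagcbceafdcefdeddbhccdcgbfh')
  9 → (29, 'ccdcgbfh')
  10 → (7, 'ccgdagcbceafdcefdeddbhccdcgbfh')
  11 → (0, 'cchcbhaccgdagcbceafdcefdeddbhccdcgbfh')
  12 → (30, 'cdcgbfh')
  13 → (15, 'ceafdcefdeddbhccdcgbfh')
  14 → (20, 'cefdeddbhccdcgbfh')
  15 → (32, 'cgbfh')
  16 → (8, 'cgdagcbceafdcefdeddbhccdcgbfh')
  17 → (1, 'chcbhaccgdagcbceafdcefdeddbhccdcgbfh')
  18 → (10, 'dagcbceafdcefdeddbhccdcgbfh')
  19 → (26, 'dbhccdcgbfh')
  20 → (19, 'dcefdeddbhccdcgbfh')
  21 → (31, 'dcgbfh')
  22 → (25, 'ddbhccdcgbfh')
  23 → (23, 'deddbhccdcgbfh')
  24 → (16, 'eafdcefdeddbhccdcgbfh')
  25 → (24, 'eddbhccdcgbfh')
  26 → (21, 'efdeddbhccdcgbfh')
  27 → (18, 'fdcefdeddbhccdcgbfh')
  28 → (22, 'fdeddbhccdcgbfh')
  29 → (35, 'fh')
  30 → (33, 'gbfh')
  31 → (12, 'gcbceafdcefdeddbhccdcgbfh')
  32 → (9, 'gdagcbceafdcefdeddbhccdcgbfh')
  33 → (36, 'h')
  34 → (5, 'haccgdagcbceafdcefdeddbhccdcgbfh')
  35 → (2, 'hcbhaccgdagcbceafdcefdeddbhccdcgbfh')
  36 → (28, 'hccdcgbfh')

[6, 17, 11, 14, 34, 4, 27, 13, 3, 29, 7, 0, 30, 15, 20, 32, 8, 1, 10, 26, 19, 31, 25, 23, 16, 24, 21, 18, 22, 35, 33, 12, 9, 36, 5, 2, 28]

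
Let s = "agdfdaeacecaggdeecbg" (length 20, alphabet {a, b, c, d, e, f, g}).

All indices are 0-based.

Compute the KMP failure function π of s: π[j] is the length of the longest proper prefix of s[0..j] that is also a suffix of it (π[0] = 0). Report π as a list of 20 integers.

[0, 0, 0, 0, 0, 1, 0, 1, 0, 0, 0, 1, 2, 0, 0, 0, 0, 0, 0, 0]

π[0] = 0
j=1 s[j]='g': π[1]=0 (border '')
j=2 s[j]='d': π[2]=0 (border '')
j=3 s[j]='f': π[3]=0 (border '')
j=4 s[j]='d': π[4]=0 (border '')
j=5 s[j]='a': π[5]=1 (border 'a')
j=6 s[j]='e': k: 1→0; π[6]=0 (border '')
j=7 s[j]='a': π[7]=1 (border 'a')
j=8 s[j]='c': k: 1→0; π[8]=0 (border '')
j=9 s[j]='e': π[9]=0 (border '')
j=10 s[j]='c': π[10]=0 (border '')
j=11 s[j]='a': π[11]=1 (border 'a')
j=12 s[j]='g': π[12]=2 (border 'ag')
j=13 s[j]='g': k: 2→0; π[13]=0 (border '')
j=14 s[j]='d': π[14]=0 (border '')
j=15 s[j]='e': π[15]=0 (border '')
j=16 s[j]='e': π[16]=0 (border '')
j=17 s[j]='c': π[17]=0 (border '')
j=18 s[j]='b': π[18]=0 (border '')
j=19 s[j]='g': π[19]=0 (border '')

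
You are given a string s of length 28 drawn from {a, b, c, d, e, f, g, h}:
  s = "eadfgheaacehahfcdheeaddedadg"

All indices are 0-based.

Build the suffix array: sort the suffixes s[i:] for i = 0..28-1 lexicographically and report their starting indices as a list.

rank | idx | suffix
   0 |   7 | aacehahfcdheeaddedadg
   1 |   8 | acehahfcdheeaddedadg
   2 |  20 | addedadg
   3 |   1 | adfgheaacehahfcdheeaddedadg
   4 |  25 | adg
   5 |  12 | ahfcdheeaddedadg
   6 |  15 | cdheeaddedadg
   7 |   9 | cehahfcdheeaddedadg
   8 |  24 | dadg
   9 |  21 | ddedadg
  10 |  22 | dedadg
  11 |   2 | dfgheaacehahfcdheeaddedadg
  12 |  26 | dg
  13 |  16 | dheeaddedadg
  14 |   6 | eaacehahfcdheeaddedadg
  15 |  19 | eaddedadg
  16 |   0 | eadfgheaacehahfcdheeaddedadg
  17 |  23 | edadg
  18 |  18 | eeaddedadg
  19 |  10 | ehahfcdheeaddedadg
  20 |  14 | fcdheeaddedadg
  21 |   3 | fgheaacehahfcdheeaddedadg
  22 |  27 | g
  23 |   4 | gheaacehahfcdheeaddedadg
  24 |  11 | hahfcdheeaddedadg
  25 |   5 | heaacehahfcdheeaddedadg
  26 |  17 | heeaddedadg
  27 |  13 | hfcdheeaddedadg

[7, 8, 20, 1, 25, 12, 15, 9, 24, 21, 22, 2, 26, 16, 6, 19, 0, 23, 18, 10, 14, 3, 27, 4, 11, 5, 17, 13]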